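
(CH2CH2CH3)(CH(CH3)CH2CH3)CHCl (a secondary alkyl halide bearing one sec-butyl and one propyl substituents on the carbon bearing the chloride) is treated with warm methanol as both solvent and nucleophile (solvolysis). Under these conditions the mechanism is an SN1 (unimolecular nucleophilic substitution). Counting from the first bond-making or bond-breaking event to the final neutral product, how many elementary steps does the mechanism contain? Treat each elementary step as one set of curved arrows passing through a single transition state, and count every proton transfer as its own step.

4

Step 1: Unassisted departure of Cl⁻ (taking the C–Cl bonding pair) generates a secondary carbocation.
Step 2: A hydride (H with its bonding pair) migrates from the adjacent sec-butyl carbon to the cationic centre — a 1,2-hydride shift — upgrading the secondary cation to a tertiary one.
Step 3: CH3OH donates an oxygen lone pair into the empty p orbital of the cation, giving a protonated ether (an oxonium ion).
Step 4: A second solvent molecule removes the proton on oxygen, giving the neutral ether product.
Total: 4 elementary steps.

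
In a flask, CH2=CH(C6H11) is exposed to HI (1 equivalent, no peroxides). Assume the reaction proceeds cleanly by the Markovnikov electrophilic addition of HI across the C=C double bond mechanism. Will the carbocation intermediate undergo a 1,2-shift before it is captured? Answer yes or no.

yes

The first-formed carbocation is secondary.
The adjacent cyclohexyl carbon already bears 2 other carbon substituents and has a hydrogen to migrate; after a 1,2-hydride shift from that carbon the positive charge sits on a tertiary centre.
Tertiary is more stable than secondary, so the shift occurs.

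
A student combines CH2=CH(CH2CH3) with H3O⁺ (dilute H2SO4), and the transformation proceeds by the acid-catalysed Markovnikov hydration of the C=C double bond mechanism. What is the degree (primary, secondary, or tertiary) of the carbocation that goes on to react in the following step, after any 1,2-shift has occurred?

secondary

Step 1: The π electrons of the C=C bond attack a proton of H3O⁺; Markovnikov addition places the new C–H on the less-substituted alkene carbon, so the positive charge ends up on the more-substituted carbon — a secondary carbocation. H2O is released.
No single 1,2-shift to an adjacent carbon would give a more-substituted cation, so no rearrangement occurs.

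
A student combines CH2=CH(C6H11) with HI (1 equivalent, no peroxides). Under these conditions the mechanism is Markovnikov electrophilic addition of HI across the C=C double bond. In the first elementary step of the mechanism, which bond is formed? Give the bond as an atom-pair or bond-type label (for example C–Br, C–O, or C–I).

C–H

Step 1: Electrophilic addition begins with the π(C=C) electrons forming a bond to the proton of HI. Following Markovnikov's rule, the resulting cation is secondary. The H–I bond breaks heterolytically, releasing I⁻.
The bond formed in this step is the C–H bond.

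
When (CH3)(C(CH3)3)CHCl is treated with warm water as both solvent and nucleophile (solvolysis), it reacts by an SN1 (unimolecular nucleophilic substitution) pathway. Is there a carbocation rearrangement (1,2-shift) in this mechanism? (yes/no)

The first-formed carbocation is secondary.
The adjacent tert-butyl carbon has no hydrogen but bears methyl groups; migration of one methyl with its bonding pair (a 1,2-methyl shift) places the charge on a tertiary centre.
Tertiary is more stable than secondary, so the shift occurs.

yes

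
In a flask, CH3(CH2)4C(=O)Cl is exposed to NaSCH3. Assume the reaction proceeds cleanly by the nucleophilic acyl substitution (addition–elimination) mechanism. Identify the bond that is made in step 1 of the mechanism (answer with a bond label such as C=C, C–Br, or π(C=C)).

Step 1: A lone pair on the S of CH3S⁻ attacks the electrophilic acyl carbon; the π(C=O) electrons move onto oxygen, giving a tetrahedral intermediate.
The bond formed in this step is the C–S bond.

C–S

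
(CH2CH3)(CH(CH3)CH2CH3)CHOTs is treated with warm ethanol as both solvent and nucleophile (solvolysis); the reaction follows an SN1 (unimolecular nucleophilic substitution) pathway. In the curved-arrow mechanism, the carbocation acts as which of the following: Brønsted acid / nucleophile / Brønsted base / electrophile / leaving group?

Step 3: Nucleophilic capture: the oxygen of CH3CH2OH bonds to the cationic carbon, producing an oxonium-ion intermediate.
The carbocation accepts an electron pair into an empty or π* orbital — it is the electrophile.

electrophile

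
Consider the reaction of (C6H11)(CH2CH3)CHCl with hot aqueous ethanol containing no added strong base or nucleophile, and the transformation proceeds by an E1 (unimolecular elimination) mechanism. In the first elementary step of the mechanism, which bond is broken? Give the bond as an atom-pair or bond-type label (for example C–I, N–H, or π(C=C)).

C–Cl

Step 1: The C–Cl bond breaks with both electrons going to the chloride; Cl⁻ leaves and a secondary carbocation remains.
The bond broken in this step is the C–Cl bond.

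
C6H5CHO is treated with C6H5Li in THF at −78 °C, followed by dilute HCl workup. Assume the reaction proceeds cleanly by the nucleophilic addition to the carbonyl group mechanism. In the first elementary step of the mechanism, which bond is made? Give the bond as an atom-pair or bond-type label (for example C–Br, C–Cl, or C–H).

C–C

Step 1: the carbanion-like carbon of C6H5Li attacks the sp² carbonyl carbon; the C=O π bond breaks and the electrons end up as a lone pair on the alkoxide oxygen of the tetrahedral intermediate.
The bond formed in this step is the C–C bond.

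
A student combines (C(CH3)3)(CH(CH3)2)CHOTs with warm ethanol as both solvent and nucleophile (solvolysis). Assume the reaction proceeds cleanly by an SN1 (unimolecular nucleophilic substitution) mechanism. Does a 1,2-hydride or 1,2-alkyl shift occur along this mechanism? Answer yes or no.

yes

The first-formed carbocation is secondary.
The adjacent isopropyl carbon already bears 2 other carbon substituents and has a hydrogen to migrate; after a 1,2-hydride shift from that carbon the positive charge sits on a tertiary centre.
Tertiary is more stable than secondary, so the shift occurs.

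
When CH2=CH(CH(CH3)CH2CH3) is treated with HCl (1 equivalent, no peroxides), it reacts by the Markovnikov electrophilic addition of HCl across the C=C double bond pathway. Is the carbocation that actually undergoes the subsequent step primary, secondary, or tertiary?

Step 1: Protonation of the alkene by HCl: the π bond acts as the nucleophile and picks up H⁺, giving the more stable (Markovnikov) secondary carbocation. The H–Cl bond breaks heterolytically, releasing Cl⁻.
Step 2: A 1,2-hydride shift from the adjacent sec-butyl carbon moves the positive charge from the secondary centre to an adjacent carbon, generating a more stable tertiary carbocation.
The cation rearranges from secondary to tertiary via a 1,2-hydride shift from the adjacent sec-butyl carbon; the tertiary cation is what reacts next.

tertiary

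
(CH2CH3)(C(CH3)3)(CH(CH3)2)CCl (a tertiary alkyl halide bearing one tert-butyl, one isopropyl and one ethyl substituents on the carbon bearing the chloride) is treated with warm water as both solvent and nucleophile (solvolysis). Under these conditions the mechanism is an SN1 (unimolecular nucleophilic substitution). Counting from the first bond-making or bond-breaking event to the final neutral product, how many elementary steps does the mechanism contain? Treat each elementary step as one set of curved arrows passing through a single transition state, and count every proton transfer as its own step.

3

Step 1: The C–Cl bond breaks with both electrons going to the chloride; Cl⁻ leaves and a tertiary carbocation remains.
(No 1,2-shift: no single shift to an adjacent carbon would give a more stable cation.)
Step 2: H2O donates an oxygen lone pair into the empty p orbital of the cation, giving a protonated alcohol (an oxonium ion).
Step 3: Proton transfer from the O–H of the oxonium ion to a solvent molecule delivers the neutral alcohol.
Total: 3 elementary steps.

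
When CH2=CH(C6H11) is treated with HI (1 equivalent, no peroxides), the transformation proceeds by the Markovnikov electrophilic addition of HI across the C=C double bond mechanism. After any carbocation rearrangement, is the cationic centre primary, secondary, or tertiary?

tertiary

Step 1: Protonation of the alkene by HI: the π bond acts as the nucleophile and picks up H⁺, giving the more stable (Markovnikov) secondary carbocation. The H–I bond breaks heterolytically, releasing I⁻.
Step 2: A hydride (H with its bonding pair) migrates from the adjacent cyclohexyl carbon to the cationic centre — a 1,2-hydride shift — upgrading the secondary cation to a tertiary one.
The cation rearranges from secondary to tertiary via a 1,2-hydride shift from the adjacent cyclohexyl carbon; the tertiary cation is what reacts next.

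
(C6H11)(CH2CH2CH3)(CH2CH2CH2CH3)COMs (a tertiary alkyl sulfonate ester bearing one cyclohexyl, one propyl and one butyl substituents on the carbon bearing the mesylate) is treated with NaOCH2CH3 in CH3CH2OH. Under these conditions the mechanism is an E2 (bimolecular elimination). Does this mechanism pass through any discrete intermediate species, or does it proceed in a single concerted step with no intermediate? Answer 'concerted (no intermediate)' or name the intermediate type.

Concerted anti-periplanar elimination: CH3CH2O⁻ abstracts a β-H while MsO⁻ leaves, and the C–H electrons become the new C=C π bond — all in a single transition state.
All bond changes occur in one transition state; no discrete intermediate is formed.

concerted (no intermediate)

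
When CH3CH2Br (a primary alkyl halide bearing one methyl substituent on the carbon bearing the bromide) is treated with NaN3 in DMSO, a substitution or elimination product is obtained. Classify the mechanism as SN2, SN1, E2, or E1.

SN2

Conditions: a primary substrate with a strong nucleophile in the polar aprotic solvent DMSO.
These conditions are the textbook signature of the SN2 pathway.
An unhindered substrate with a strong nucleophile in a polar aprotic solvent favours one-step backside displacement.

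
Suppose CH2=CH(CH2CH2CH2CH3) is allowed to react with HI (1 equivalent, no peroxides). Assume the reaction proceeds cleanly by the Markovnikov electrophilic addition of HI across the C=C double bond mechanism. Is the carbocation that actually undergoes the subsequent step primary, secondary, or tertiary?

secondary

Step 1: Protonation of the alkene by HI: the π bond acts as the nucleophile and picks up H⁺, giving the more stable (Markovnikov) secondary carbocation. The H–I bond breaks heterolytically, releasing I⁻.
No single 1,2-shift to an adjacent carbon would give a more-substituted cation, so no rearrangement occurs.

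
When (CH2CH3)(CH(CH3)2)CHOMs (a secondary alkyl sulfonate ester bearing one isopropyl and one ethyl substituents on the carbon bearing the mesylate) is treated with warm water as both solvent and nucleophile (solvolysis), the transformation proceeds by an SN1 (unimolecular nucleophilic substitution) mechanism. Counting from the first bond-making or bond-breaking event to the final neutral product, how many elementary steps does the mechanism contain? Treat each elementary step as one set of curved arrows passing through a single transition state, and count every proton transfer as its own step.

Step 1: Rate-determining heterolysis of the C–O bond gives MsO⁻ and a secondary carbocation.
Step 2: A hydride (H with its bonding pair) migrates from the adjacent isopropyl carbon to the cationic centre — a 1,2-hydride shift — upgrading the secondary cation to a tertiary one.
Step 3: A lone pair on the oxygen of H2O attacks the carbocation, forming a new C–O σ-bond and an oxonium ion.
Step 4: Proton transfer from the O–H of the oxonium ion to a solvent molecule delivers the neutral alcohol.
Total: 4 elementary steps.

4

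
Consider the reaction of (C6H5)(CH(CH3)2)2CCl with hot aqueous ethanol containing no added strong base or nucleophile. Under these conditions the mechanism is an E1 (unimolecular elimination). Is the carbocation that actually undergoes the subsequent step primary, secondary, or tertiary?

tertiary

Step 1: The C–Cl bond breaks with both electrons going to the chloride; Cl⁻ leaves and a tertiary carbocation remains.
No single 1,2-shift to an adjacent carbon would give a more-substituted cation, so no rearrangement occurs.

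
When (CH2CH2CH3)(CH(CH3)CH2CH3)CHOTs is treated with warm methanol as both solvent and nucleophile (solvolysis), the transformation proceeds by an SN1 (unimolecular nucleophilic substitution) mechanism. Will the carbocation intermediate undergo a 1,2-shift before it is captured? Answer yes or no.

yes

The first-formed carbocation is secondary.
The adjacent sec-butyl carbon already bears 2 other carbon substituents and has a hydrogen to migrate; after a 1,2-hydride shift from that carbon the positive charge sits on a tertiary centre.
Tertiary is more stable than secondary, so the shift occurs.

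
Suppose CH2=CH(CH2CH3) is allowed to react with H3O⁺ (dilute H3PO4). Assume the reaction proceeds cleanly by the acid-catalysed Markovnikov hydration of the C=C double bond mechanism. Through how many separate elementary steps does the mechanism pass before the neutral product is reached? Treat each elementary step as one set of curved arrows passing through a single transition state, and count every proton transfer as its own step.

Step 1: Electrophilic addition begins with the π(C=C) electrons forming a bond to the proton of H3O⁺. Following Markovnikov's rule, the resulting cation is secondary. H2O is released.
(No 1,2-shift: no single shift to an adjacent carbon would give a more stable cation.)
Step 2: Water acts as the nucleophile: an oxygen lone pair bonds to the cationic carbon, giving an oxonium-ion intermediate.
Step 3: Deprotonation of the oxonium ion by a water molecule delivers the neutral alcohol and regenerates the acid catalyst.
Total: 3 elementary steps.

3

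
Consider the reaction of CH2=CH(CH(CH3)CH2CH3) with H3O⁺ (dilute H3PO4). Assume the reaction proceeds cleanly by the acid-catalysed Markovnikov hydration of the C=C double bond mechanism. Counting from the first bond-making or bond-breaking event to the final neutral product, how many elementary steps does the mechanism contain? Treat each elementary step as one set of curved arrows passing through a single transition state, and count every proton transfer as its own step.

Step 1: The π electrons of the C=C bond attack a proton of H3O⁺; Markovnikov addition places the new C–H on the less-substituted alkene carbon, so the positive charge ends up on the more-substituted carbon — a secondary carbocation. H2O is released.
Step 2: Carbocation rearrangement: a 1,2-hydride shift from the adjacent sec-butyl carbon converts the initially-formed secondary cation into the more stable tertiary cation.
Step 3: Water acts as the nucleophile: an oxygen lone pair bonds to the cationic carbon, giving an oxonium-ion intermediate.
Step 4: H2O removes a proton from the oxonium oxygen, regenerating H3O⁺ and giving the neutral alcohol.
Total: 4 elementary steps.

4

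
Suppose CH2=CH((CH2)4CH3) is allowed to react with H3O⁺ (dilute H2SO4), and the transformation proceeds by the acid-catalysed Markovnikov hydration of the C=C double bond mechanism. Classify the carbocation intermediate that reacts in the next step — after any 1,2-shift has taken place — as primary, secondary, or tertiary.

secondary

Step 1: The π electrons of the C=C bond attack a proton of H3O⁺; Markovnikov addition places the new C–H on the less-substituted alkene carbon, so the positive charge ends up on the more-substituted carbon — a secondary carbocation. H2O is released.
No single 1,2-shift to an adjacent carbon would give a more-substituted cation, so no rearrangement occurs.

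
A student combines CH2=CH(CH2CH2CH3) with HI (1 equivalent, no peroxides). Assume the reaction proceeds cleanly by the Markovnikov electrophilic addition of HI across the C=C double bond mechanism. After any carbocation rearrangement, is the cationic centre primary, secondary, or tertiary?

secondary

Step 1: The π electrons of the C=C bond attack a proton of HI; Markovnikov addition places the new C–H on the less-substituted alkene carbon, so the positive charge ends up on the more-substituted carbon — a secondary carbocation. The H–I bond breaks heterolytically, releasing I⁻.
No single 1,2-shift to an adjacent carbon would give a more-substituted cation, so no rearrangement occurs.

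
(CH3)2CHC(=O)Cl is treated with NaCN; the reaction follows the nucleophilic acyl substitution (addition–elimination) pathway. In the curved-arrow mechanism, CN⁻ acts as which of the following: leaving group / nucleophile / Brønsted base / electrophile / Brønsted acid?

Step 1: CN⁻ adds to the carbonyl carbon; the C=O π electrons shift onto oxygen and a tetrahedral alkoxide intermediate forms.
CN⁻ donates an electron pair to form a new σ-bond to carbon — it is the nucleophile.

nucleophile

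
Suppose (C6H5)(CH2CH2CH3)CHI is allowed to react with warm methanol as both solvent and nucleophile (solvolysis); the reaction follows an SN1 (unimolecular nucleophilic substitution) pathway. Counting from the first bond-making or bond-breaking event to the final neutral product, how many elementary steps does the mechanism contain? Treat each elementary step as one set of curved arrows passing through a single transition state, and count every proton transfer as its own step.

3

Step 1: The C–I bond breaks with both electrons going to the iodide; I⁻ leaves and a secondary carbocation remains.
(No 1,2-shift: no single shift to an adjacent carbon would give a more stable cation.)
Step 2: CH3OH donates an oxygen lone pair into the empty p orbital of the cation, giving a protonated ether (an oxonium ion).
Step 3: Deprotonation of the oxonium oxygen by solvent methanol yields the neutral ether.
Total: 3 elementary steps.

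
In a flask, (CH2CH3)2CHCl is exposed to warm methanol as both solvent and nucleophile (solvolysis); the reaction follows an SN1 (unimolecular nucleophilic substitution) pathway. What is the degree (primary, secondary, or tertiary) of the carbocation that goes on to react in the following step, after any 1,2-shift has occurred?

Step 1: Unassisted departure of Cl⁻ (taking the C–Cl bonding pair) generates a secondary carbocation.
No single 1,2-shift to an adjacent carbon would give a more-substituted cation, so no rearrangement occurs.

secondary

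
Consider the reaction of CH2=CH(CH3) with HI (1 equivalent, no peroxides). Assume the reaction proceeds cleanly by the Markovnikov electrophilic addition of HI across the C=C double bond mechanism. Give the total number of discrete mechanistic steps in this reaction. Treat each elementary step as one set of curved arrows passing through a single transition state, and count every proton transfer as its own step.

2

Step 1: Protonation of the alkene by HI: the π bond acts as the nucleophile and picks up H⁺, giving the more stable (Markovnikov) secondary carbocation. The H–I bond breaks heterolytically, releasing I⁻.
(No 1,2-shift: no single shift to an adjacent carbon would give a more stable cation.)
Step 2: Nucleophilic attack by I⁻ on the carbocation completes the addition, giving R–I.
Total: 2 elementary steps.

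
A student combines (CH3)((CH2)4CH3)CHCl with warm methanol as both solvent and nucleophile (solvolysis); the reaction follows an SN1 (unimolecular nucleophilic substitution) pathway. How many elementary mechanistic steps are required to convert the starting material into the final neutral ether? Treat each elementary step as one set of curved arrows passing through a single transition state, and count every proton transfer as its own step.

3

Step 1: Unassisted departure of Cl⁻ (taking the C–Cl bonding pair) generates a secondary carbocation.
(No 1,2-shift: no single shift to an adjacent carbon would give a more stable cation.)
Step 2: Nucleophilic capture: the oxygen of CH3OH bonds to the cationic carbon, producing an oxonium-ion intermediate.
Step 3: A second solvent molecule removes the proton on oxygen, giving the neutral ether product.
Total: 3 elementary steps.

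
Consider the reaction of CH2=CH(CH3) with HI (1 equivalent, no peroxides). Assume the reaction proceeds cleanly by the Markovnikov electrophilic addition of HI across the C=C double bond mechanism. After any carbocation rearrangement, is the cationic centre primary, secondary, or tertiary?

Step 1: The π electrons of the C=C bond attack a proton of HI; Markovnikov addition places the new C–H on the less-substituted alkene carbon, so the positive charge ends up on the more-substituted carbon — a secondary carbocation. The H–I bond breaks heterolytically, releasing I⁻.
No single 1,2-shift to an adjacent carbon would give a more-substituted cation, so no rearrangement occurs.

secondary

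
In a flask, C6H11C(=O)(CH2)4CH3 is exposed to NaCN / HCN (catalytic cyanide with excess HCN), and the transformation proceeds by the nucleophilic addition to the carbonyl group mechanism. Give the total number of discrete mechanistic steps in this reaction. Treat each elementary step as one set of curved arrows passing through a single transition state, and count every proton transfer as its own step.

Step 1: Nucleophilic addition: CN⁻ adds to the carbonyl carbon, pushing the π(C=O) electron pair onto oxygen and giving a tetrahedral alkoxide.
Step 2: The alkoxide is protonated in situ by undissociated HCN, yielding a cyanohydrin; the CN⁻ so formed carries on the cycle.
Total: 2 elementary steps.

2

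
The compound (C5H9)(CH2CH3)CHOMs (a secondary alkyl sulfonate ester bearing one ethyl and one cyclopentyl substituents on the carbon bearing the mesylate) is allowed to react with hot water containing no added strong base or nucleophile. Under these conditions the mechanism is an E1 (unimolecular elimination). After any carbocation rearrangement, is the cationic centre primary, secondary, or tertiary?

tertiary

Step 1: Ionisation: the C–O σ-bond cleaves heterolytically; both bonding electrons depart with MsO⁻, leaving a secondary carbocation at the α-carbon.
Step 2: A 1,2-hydride shift from the adjacent cyclopentyl carbon moves the positive charge from the secondary centre to an adjacent carbon, generating a more stable tertiary carbocation.
The cation rearranges from secondary to tertiary via a 1,2-hydride shift from the adjacent cyclopentyl carbon; the tertiary cation is what reacts next.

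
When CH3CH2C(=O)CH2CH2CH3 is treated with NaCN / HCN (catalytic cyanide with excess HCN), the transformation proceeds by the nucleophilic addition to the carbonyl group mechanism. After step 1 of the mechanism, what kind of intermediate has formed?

Step 1: Nucleophilic addition: CN⁻ adds to the carbonyl carbon, pushing the π(C=O) electron pair onto oxygen and giving a tetrahedral alkoxide.
After step 1 the species present is a tetrahedral alkoxide intermediate.

tetrahedral alkoxide intermediate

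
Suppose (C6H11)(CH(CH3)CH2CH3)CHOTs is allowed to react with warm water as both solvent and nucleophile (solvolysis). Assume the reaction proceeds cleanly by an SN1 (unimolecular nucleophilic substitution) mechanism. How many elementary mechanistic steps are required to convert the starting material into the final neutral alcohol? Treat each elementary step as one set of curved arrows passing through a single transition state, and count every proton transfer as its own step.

4

Step 1: The C–O bond breaks with both electrons going to the tosylate; TsO⁻ leaves and a secondary carbocation remains.
Step 2: A 1,2-hydride shift from the adjacent cyclohexyl carbon moves the positive charge from the secondary centre to an adjacent carbon, generating a more stable tertiary carbocation.
Step 3: H2O donates an oxygen lone pair into the empty p orbital of the cation, giving a protonated alcohol (an oxonium ion).
Step 4: Deprotonation of the oxonium oxygen by solvent water yields the neutral alcohol.
Total: 4 elementary steps.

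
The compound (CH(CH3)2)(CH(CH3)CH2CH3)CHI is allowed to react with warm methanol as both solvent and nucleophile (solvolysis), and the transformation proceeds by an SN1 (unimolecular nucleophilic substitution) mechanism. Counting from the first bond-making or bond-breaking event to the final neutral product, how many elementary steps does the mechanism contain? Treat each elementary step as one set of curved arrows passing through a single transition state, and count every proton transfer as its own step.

4

Step 1: Unassisted departure of I⁻ (taking the C–I bonding pair) generates a secondary carbocation.
Step 2: A 1,2-hydride shift from the adjacent isopropyl carbon moves the positive charge from the secondary centre to an adjacent carbon, generating a more stable tertiary carbocation.
Step 3: Nucleophilic capture: the oxygen of CH3OH bonds to the cationic carbon, producing an oxonium-ion intermediate.
Step 4: Proton transfer from the O–H of the oxonium ion to a solvent molecule delivers the neutral ether.
Total: 4 elementary steps.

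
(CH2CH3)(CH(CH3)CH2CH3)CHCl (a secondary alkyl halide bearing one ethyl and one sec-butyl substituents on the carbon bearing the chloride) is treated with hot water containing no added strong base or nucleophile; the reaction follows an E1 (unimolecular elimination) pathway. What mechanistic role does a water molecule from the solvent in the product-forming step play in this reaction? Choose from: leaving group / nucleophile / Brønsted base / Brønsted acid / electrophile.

Step 3: Loss of a β-proton to a water molecule of the solvent: the C–H bonding pair collapses toward the cationic carbon to form the C=C π bond, yielding the alkene.
A water molecule from the solvent in the product-forming step accepts a proton in a proton-transfer step — a Brønsted base.

Brønsted base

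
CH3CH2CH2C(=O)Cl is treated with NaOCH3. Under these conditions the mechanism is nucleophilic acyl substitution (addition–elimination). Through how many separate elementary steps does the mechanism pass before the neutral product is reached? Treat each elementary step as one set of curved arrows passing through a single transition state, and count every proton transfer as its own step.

2

Step 1: CH3O⁻ adds to the carbonyl carbon; the C=O π electrons shift onto oxygen and a tetrahedral alkoxide intermediate forms.
Step 2: Elimination step: re-formation of the carbonyl π bond drives out Cl⁻, giving the new acyl compound.
Total: 2 elementary steps.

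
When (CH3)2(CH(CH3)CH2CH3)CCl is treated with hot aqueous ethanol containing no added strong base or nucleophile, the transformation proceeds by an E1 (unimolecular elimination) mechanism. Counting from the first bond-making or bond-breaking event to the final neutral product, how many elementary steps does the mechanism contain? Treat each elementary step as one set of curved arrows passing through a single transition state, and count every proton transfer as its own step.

Step 1: Ionisation: the C–Cl σ-bond cleaves heterolytically; both bonding electrons depart with Cl⁻, leaving a tertiary carbocation at the α-carbon.
(No 1,2-shift: no single shift to an adjacent carbon would give a more stable cation.)
Step 2: A weak base (a water (or ethanol) molecule from the solvent) removes a proton from a carbon adjacent to the cationic centre; the electrons of that C–H bond become the new π(C=C) bond, giving the alkene.
Total: 2 elementary steps.

2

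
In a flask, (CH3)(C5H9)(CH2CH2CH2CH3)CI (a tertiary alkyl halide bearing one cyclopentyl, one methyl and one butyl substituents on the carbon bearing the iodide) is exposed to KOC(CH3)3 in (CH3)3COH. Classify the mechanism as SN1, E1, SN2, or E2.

Conditions: a strong/bulky base with a tertiary substrate bearing a β-hydrogen.
These conditions are the textbook signature of the E2 pathway.
A strong (often hindered) base removes a β-H in concert with loss of the leaving group — bimolecular elimination.

E2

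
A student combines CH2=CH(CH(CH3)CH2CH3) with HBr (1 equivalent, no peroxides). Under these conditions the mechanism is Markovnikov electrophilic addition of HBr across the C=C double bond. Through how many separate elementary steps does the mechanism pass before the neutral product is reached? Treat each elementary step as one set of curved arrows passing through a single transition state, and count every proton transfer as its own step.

3

Step 1: Electrophilic addition begins with the π(C=C) electrons forming a bond to the proton of HBr. Following Markovnikov's rule, the resulting cation is secondary. The H–Br bond breaks heterolytically, releasing Br⁻.
Step 2: Carbocation rearrangement: a 1,2-hydride shift from the adjacent sec-butyl carbon converts the initially-formed secondary cation into the more stable tertiary cation.
Step 3: Nucleophilic attack by Br⁻ on the carbocation completes the addition, giving R–Br.
Total: 3 elementary steps.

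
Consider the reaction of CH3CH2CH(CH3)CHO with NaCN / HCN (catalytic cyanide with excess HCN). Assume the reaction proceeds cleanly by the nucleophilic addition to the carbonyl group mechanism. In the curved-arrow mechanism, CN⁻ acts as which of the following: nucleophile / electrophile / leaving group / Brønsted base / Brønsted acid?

Step 1: Nucleophilic addition: CN⁻ adds to the carbonyl carbon, pushing the π(C=O) electron pair onto oxygen and giving a tetrahedral alkoxide.
CN⁻ donates an electron pair to form a new σ-bond to carbon — it is the nucleophile.

nucleophile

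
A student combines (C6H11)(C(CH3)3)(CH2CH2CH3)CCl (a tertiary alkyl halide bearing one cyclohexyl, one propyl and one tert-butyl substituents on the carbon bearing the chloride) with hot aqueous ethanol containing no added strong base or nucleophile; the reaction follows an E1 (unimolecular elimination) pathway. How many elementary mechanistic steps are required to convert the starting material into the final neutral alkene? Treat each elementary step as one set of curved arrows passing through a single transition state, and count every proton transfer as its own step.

Step 1: Unassisted departure of Cl⁻ (taking the C–Cl bonding pair) generates a tertiary carbocation.
(No 1,2-shift: no single shift to an adjacent carbon would give a more stable cation.)
Step 2: A weak base (a water (or ethanol) molecule from the solvent) removes a proton from a carbon adjacent to the cationic centre; the electrons of that C–H bond become the new π(C=C) bond, giving the alkene.
Total: 2 elementary steps.

2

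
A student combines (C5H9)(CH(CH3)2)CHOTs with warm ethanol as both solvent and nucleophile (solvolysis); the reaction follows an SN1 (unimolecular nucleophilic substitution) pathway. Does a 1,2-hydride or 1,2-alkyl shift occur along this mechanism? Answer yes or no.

The first-formed carbocation is secondary.
The adjacent isopropyl carbon already bears 2 other carbon substituents and has a hydrogen to migrate; after a 1,2-hydride shift from that carbon the positive charge sits on a tertiary centre.
Tertiary is more stable than secondary, so the shift occurs.

yes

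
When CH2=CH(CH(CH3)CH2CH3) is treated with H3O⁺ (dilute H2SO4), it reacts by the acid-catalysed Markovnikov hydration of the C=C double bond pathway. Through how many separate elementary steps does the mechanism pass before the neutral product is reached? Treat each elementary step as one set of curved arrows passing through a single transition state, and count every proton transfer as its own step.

Step 1: Protonation of the alkene by H3O⁺: the π bond acts as the nucleophile and picks up H⁺, giving the more stable (Markovnikov) secondary carbocation. H2O is released.
Step 2: A hydride (H with its bonding pair) migrates from the adjacent sec-butyl carbon to the cationic centre — a 1,2-hydride shift — upgrading the secondary cation to a tertiary one.
Step 3: Water acts as the nucleophile: an oxygen lone pair bonds to the cationic carbon, giving an oxonium-ion intermediate.
Step 4: H2O removes a proton from the oxonium oxygen, regenerating H3O⁺ and giving the neutral alcohol.
Total: 4 elementary steps.

4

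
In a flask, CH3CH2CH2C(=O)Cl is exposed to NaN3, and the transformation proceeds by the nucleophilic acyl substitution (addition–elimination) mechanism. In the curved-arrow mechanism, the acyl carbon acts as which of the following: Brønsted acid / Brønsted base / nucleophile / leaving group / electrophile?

electrophile

Step 1: Nucleophilic addition of N3⁻ to the acyl carbon breaks the π(C=O) bond and yields a tetrahedral, anionic intermediate.
The acyl carbon accepts an electron pair into an empty or π* orbital — it is the electrophile.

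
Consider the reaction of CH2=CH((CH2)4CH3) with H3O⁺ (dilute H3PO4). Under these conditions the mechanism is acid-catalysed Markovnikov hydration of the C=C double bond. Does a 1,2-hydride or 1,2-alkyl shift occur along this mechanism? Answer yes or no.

The first-formed carbocation is secondary.
No single 1,2-shift to an adjacent carbon would produce a more-substituted cation than the one already present, so no rearrangement occurs.

no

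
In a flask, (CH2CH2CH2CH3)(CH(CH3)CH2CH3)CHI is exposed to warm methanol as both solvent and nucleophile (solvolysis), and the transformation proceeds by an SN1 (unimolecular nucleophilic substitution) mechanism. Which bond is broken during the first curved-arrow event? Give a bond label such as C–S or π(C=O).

Step 1: Rate-determining heterolysis of the C–I bond gives I⁻ and a secondary carbocation.
The bond broken in this step is the C–I bond.

C–I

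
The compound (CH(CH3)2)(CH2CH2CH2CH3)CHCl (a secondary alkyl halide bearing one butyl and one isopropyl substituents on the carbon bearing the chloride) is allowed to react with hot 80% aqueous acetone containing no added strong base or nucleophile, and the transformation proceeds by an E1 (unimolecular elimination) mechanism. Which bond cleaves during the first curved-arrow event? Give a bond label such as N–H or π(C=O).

Step 1: Rate-determining heterolysis of the C–Cl bond gives Cl⁻ and a secondary carbocation.
The bond broken in this step is the C–Cl bond.

C–Cl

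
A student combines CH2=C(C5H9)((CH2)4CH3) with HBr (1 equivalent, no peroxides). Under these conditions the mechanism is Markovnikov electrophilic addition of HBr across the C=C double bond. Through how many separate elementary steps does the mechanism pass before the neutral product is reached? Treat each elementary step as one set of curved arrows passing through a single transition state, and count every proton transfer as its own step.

2

Step 1: Protonation of the alkene by HBr: the π bond acts as the nucleophile and picks up H⁺, giving the more stable (Markovnikov) tertiary carbocation. The H–Br bond breaks heterolytically, releasing Br⁻.
(No 1,2-shift: no single shift to an adjacent carbon would give a more stable cation.)
Step 2: Nucleophilic attack by Br⁻ on the carbocation completes the addition, giving R–Br.
Total: 2 elementary steps.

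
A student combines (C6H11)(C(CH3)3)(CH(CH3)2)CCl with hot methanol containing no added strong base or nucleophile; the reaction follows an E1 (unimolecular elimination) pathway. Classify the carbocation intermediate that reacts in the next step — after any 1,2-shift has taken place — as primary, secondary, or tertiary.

Step 1: Rate-determining heterolysis of the C–Cl bond gives Cl⁻ and a tertiary carbocation.
No single 1,2-shift to an adjacent carbon would give a more-substituted cation, so no rearrangement occurs.

tertiary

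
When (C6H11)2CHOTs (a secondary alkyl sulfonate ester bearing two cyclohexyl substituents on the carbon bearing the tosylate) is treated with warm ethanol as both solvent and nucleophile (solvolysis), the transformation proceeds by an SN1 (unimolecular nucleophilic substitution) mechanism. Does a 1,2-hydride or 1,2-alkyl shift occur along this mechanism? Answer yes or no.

The first-formed carbocation is secondary.
The adjacent cyclohexyl carbon already bears 2 other carbon substituents and has a hydrogen to migrate; after a 1,2-hydride shift from that carbon the positive charge sits on a tertiary centre.
Tertiary is more stable than secondary, so the shift occurs.

yes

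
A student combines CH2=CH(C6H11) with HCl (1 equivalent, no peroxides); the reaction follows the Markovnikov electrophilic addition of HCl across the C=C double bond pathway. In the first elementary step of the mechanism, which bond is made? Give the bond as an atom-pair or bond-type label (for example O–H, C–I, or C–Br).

C–H

Step 1: Electrophilic addition begins with the π(C=C) electrons forming a bond to the proton of HCl. Following Markovnikov's rule, the resulting cation is secondary. The H–Cl bond breaks heterolytically, releasing Cl⁻.
The bond formed in this step is the C–H bond.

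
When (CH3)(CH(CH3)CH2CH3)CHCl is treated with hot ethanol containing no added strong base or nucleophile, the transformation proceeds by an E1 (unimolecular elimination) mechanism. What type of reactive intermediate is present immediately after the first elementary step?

Step 1: Rate-determining heterolysis of the C–Cl bond gives Cl⁻ and a secondary carbocation.
After step 1 the species present is a secondary carbocation.

secondary carbocation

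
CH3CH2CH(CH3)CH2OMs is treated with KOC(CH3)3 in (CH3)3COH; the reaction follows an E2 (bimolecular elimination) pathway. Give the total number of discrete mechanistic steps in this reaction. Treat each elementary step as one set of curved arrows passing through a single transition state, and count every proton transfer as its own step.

Step 1: Concerted anti-periplanar elimination: (CH3)3CO⁻ abstracts a β-H while MsO⁻ leaves, and the C–H electrons become the new C=C π bond — all in a single transition state.
Total: 1 elementary step.

1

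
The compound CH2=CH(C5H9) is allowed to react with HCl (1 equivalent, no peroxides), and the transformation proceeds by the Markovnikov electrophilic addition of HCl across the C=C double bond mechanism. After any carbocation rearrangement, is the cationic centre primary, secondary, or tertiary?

tertiary

Step 1: The π electrons of the C=C bond attack a proton of HCl; Markovnikov addition places the new C–H on the less-substituted alkene carbon, so the positive charge ends up on the more-substituted carbon — a secondary carbocation. The H–Cl bond breaks heterolytically, releasing Cl⁻.
Step 2: A 1,2-hydride shift from the adjacent cyclopentyl carbon moves the positive charge from the secondary centre to an adjacent carbon, generating a more stable tertiary carbocation.
The cation rearranges from secondary to tertiary via a 1,2-hydride shift from the adjacent cyclopentyl carbon; the tertiary cation is what reacts next.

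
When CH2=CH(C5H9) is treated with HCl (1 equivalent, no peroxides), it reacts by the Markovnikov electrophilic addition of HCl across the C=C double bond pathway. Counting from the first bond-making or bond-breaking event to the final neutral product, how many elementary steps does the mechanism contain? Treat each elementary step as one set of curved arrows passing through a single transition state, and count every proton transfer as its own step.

Step 1: Electrophilic addition begins with the π(C=C) electrons forming a bond to the proton of HCl. Following Markovnikov's rule, the resulting cation is secondary. The H–Cl bond breaks heterolytically, releasing Cl⁻.
Step 2: Carbocation rearrangement: a 1,2-hydride shift from the adjacent cyclopentyl carbon converts the initially-formed secondary cation into the more stable tertiary cation.
Step 3: Cl⁻ captures the cation: a lone pair on Cl⁻ fills the empty p orbital, producing the alkyl halide product.
Total: 3 elementary steps.

3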